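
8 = 8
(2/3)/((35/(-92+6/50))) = -4594/2625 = -1.75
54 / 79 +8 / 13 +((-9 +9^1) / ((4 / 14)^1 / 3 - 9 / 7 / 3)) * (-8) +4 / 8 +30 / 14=56675 / 14378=3.94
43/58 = 0.74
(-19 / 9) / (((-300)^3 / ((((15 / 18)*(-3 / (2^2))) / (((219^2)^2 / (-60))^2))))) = -19 / 571447943595043067628000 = -0.00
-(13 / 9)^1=-1.44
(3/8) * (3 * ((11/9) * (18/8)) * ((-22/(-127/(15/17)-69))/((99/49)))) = 8085/51104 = 0.16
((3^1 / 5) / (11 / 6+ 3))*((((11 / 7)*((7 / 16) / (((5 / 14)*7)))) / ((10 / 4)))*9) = 891 / 7250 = 0.12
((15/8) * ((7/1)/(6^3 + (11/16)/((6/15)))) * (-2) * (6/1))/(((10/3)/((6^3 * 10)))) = -3265920/6967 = -468.77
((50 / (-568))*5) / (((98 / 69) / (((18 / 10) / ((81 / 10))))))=-2875 / 41748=-0.07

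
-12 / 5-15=-87 / 5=-17.40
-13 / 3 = -4.33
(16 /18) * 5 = 40 /9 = 4.44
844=844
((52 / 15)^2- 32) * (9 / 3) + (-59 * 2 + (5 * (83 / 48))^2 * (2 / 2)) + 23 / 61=-361265483 / 3513600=-102.82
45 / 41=1.10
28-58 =-30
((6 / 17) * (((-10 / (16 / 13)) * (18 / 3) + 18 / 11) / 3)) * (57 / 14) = -118161 / 5236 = -22.57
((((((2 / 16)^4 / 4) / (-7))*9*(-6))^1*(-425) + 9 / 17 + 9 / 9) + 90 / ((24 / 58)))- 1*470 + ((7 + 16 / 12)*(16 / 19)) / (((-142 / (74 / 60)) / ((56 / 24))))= -8923339673813 / 35506888704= -251.31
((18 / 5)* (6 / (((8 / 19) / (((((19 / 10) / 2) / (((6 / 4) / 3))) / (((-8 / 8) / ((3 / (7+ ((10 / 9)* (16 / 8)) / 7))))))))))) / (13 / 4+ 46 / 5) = -614061 / 191315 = -3.21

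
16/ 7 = 2.29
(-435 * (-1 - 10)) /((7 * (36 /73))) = 1386.13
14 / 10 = 7 / 5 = 1.40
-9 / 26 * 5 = -45 / 26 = -1.73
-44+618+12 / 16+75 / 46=576.38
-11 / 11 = -1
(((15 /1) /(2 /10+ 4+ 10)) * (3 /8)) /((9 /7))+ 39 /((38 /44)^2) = 10784743 /205048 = 52.60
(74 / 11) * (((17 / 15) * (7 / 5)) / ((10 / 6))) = 8806 / 1375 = 6.40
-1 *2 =-2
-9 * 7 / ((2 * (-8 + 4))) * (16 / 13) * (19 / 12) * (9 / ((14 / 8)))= 1026 / 13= 78.92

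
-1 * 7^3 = -343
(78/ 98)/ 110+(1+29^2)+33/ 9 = 13674547/ 16170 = 845.67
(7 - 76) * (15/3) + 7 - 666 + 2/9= -9034/9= -1003.78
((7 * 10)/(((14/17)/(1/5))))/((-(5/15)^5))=-4131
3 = 3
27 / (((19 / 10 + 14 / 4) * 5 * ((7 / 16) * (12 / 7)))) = 4 / 3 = 1.33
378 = 378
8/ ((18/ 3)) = 4/ 3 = 1.33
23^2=529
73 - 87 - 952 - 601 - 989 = -2556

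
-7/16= -0.44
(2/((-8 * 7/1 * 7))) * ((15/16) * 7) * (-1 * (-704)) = -165/7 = -23.57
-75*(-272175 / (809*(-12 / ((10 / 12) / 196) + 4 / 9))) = -918590625 / 102733292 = -8.94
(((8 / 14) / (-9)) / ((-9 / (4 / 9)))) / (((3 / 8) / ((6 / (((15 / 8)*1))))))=2048 / 76545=0.03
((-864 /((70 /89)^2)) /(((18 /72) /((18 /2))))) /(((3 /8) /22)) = -3613496832 /1225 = -2949793.33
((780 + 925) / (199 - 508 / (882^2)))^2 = 109951997733911025 / 1497813223334464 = 73.41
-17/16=-1.06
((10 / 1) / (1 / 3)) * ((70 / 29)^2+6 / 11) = 1768380 / 9251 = 191.16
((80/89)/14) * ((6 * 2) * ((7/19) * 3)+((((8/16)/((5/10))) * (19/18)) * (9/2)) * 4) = 24520/11837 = 2.07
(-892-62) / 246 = -3.88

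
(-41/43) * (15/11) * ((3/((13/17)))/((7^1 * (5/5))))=-31365/43043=-0.73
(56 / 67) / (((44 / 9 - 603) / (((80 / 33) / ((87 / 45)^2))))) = -432000 / 476639273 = -0.00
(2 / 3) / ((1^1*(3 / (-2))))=-4 / 9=-0.44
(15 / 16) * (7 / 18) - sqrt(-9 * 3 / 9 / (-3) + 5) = 35 / 96 - sqrt(6) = -2.08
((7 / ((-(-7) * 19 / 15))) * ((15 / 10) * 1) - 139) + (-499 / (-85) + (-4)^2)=-374503 / 3230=-115.95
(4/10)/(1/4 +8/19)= 152/255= 0.60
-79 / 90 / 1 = -79 / 90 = -0.88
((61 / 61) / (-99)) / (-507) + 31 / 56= 1556039 / 2810808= 0.55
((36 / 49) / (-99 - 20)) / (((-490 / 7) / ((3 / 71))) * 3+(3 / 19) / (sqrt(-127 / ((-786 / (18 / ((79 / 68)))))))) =1368 * sqrt(67030473) / 449030306868213343+4687397280 / 3773363923262297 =0.00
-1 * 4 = -4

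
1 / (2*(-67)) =-1 / 134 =-0.01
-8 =-8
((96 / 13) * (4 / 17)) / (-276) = -32 / 5083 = -0.01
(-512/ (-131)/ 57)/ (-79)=-512/ 589893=-0.00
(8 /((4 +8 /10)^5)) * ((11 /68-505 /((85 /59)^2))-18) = -314464375 /383533056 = -0.82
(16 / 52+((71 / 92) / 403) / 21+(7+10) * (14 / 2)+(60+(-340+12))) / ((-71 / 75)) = 2894279125 / 18426772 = 157.07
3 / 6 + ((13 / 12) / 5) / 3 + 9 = 1723 / 180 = 9.57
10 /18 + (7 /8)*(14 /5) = 541 /180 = 3.01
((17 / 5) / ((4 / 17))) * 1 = 289 / 20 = 14.45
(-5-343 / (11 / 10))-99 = -415.82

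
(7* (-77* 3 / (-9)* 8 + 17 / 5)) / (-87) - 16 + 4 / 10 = -8455 / 261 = -32.39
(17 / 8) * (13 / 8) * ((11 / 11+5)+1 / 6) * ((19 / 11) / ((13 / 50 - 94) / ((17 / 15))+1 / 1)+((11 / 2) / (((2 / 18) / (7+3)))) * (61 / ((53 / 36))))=679089922426955 / 1554902976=436741.03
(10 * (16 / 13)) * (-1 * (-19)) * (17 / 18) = 25840 / 117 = 220.85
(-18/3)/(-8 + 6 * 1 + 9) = -6/7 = -0.86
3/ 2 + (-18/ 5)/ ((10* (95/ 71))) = 5847/ 4750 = 1.23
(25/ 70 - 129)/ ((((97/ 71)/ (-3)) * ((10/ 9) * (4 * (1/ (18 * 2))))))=31072653/ 13580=2288.12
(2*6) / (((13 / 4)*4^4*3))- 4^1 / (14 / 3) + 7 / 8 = 33 / 1456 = 0.02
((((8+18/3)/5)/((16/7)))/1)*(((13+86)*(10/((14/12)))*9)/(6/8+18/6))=2494.80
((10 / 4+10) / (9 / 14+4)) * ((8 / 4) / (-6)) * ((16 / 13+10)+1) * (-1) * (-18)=-33390 / 169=-197.57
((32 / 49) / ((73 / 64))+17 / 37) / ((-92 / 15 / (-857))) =1755800175 / 12176108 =144.20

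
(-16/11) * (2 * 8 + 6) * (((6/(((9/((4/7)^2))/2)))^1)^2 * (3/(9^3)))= -131072/5250987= -0.02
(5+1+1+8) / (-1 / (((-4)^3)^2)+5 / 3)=184320 / 20477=9.00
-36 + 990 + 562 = 1516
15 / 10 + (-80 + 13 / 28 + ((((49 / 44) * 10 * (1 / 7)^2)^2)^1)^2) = -127957965 / 1639792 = -78.03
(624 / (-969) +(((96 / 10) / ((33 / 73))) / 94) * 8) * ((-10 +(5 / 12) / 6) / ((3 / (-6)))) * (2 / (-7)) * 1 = -300664 / 45543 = -6.60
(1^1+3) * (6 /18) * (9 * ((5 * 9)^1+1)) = 552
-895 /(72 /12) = -895 /6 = -149.17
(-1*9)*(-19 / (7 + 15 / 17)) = 2907 / 134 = 21.69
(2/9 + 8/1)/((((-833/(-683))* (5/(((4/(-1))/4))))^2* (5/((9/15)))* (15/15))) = 34520186/1301041875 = 0.03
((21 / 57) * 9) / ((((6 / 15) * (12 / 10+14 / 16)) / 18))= 71.91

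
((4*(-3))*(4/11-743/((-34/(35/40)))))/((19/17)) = -174897/836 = -209.21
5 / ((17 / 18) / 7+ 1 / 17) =2142 / 83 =25.81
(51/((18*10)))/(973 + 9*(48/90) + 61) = 17/62328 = 0.00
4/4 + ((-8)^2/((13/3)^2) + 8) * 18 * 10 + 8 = 348561/169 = 2062.49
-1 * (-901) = 901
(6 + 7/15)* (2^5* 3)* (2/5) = 6208/25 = 248.32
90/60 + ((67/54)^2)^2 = 32905705/8503056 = 3.87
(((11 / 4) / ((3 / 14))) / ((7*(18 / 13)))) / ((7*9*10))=143 / 68040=0.00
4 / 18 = 2 / 9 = 0.22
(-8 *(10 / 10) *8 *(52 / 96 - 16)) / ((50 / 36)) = 17808 / 25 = 712.32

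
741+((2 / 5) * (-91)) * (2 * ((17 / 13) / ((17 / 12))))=3369 / 5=673.80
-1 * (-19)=19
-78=-78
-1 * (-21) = 21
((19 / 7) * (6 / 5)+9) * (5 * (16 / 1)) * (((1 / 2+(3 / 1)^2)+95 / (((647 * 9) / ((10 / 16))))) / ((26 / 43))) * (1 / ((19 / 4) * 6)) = 3151126 / 5823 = 541.15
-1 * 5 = -5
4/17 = 0.24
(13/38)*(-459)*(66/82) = -196911/1558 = -126.39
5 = 5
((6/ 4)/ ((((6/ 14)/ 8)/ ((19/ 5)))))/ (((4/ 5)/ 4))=532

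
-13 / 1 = -13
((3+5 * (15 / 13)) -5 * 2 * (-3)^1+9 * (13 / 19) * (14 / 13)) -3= 10473 / 247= 42.40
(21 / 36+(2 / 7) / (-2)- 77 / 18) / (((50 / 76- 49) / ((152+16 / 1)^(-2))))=18373 / 6532783488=0.00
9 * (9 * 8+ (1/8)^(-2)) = 1224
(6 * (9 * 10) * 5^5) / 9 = 187500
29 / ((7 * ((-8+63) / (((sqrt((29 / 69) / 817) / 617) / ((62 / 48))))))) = 232 * sqrt(1634817) / 138374950945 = 0.00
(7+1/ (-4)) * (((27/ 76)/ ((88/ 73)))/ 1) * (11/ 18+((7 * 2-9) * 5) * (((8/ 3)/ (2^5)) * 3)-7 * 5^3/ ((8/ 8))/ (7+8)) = -102.39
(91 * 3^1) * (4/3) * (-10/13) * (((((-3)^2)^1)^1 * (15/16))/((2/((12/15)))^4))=-1512/25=-60.48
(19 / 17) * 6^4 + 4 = 24692 / 17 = 1452.47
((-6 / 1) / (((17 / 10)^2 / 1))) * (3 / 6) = -300 / 289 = -1.04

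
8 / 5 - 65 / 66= 203 / 330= 0.62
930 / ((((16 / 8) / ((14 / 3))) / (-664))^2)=6697210240 / 3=2232403413.33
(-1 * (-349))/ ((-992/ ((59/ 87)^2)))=-1214869/ 7508448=-0.16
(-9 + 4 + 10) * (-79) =-395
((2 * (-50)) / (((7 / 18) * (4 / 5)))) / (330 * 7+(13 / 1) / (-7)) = -2250 / 16157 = -0.14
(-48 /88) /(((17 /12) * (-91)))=72 /17017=0.00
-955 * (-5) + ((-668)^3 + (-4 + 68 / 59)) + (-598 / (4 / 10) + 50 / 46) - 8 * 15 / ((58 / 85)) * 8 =-11730175409137 / 39353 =-298075760.66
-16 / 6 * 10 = -26.67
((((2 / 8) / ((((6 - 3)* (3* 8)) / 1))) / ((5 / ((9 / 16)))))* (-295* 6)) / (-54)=59 / 4608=0.01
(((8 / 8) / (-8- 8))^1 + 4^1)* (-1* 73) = -4599 / 16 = -287.44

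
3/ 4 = 0.75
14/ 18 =7/ 9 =0.78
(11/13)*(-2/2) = -11/13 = -0.85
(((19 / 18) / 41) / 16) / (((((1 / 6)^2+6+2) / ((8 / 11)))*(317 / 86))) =0.00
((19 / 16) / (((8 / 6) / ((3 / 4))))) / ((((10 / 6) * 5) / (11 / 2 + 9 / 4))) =15903 / 25600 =0.62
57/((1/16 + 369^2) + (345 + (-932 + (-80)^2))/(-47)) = 0.00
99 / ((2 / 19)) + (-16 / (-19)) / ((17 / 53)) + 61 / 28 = 8549329 / 9044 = 945.30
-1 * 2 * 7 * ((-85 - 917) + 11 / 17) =238322 / 17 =14018.94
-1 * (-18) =18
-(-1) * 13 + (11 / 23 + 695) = 16295 / 23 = 708.48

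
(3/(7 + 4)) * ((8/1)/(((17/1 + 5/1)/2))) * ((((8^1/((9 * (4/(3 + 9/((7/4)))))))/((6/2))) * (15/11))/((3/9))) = 4560/9317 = 0.49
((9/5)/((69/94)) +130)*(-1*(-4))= 60928/115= 529.81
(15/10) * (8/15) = 4/5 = 0.80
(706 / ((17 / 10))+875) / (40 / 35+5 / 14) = 43870 / 51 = 860.20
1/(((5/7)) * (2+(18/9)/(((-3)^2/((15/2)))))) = 21/55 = 0.38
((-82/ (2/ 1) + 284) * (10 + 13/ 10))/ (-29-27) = -27459/ 560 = -49.03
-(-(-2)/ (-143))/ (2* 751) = 0.00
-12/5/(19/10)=-24/19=-1.26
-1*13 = -13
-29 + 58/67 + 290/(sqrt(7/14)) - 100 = -8585/67 + 290 *sqrt(2) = 281.99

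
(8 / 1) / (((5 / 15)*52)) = 6 / 13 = 0.46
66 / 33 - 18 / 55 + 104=105.67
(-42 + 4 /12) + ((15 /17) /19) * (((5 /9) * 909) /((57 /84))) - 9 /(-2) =-95951 /36822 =-2.61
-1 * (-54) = 54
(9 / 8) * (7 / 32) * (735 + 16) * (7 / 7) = 47313 / 256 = 184.82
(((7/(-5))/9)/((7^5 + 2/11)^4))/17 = -102487/893741179644736052443965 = -0.00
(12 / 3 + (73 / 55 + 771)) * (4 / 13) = 170792 / 715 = 238.87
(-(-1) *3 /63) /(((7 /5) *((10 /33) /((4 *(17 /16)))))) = 0.48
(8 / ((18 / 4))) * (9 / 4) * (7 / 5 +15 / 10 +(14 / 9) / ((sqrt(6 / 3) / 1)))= 28 * sqrt(2) / 9 +58 / 5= 16.00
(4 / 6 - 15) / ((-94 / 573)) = 8213 / 94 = 87.37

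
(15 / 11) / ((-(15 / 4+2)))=-60 / 253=-0.24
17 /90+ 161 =14507 /90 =161.19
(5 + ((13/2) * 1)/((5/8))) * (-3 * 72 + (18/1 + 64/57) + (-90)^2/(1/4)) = 141339506/285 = 495928.09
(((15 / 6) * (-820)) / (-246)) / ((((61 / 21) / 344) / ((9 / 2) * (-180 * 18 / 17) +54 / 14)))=-873768600 / 1037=-842592.67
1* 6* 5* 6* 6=1080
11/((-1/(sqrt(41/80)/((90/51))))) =-187 * sqrt(205)/600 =-4.46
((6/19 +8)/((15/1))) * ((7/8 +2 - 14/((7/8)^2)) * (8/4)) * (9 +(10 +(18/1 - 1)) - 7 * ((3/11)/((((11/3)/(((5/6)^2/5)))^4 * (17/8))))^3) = -32487676855668020404063470877229209/52814255807235171120220625633280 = -615.13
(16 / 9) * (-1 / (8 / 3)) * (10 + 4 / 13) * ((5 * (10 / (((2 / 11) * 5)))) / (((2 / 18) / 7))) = -309540 / 13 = -23810.77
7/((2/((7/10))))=49/20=2.45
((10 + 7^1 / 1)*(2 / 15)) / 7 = 34 / 105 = 0.32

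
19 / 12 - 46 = -533 / 12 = -44.42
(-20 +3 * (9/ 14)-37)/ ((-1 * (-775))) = -771/ 10850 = -0.07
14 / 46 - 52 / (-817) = 6915 / 18791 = 0.37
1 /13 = 0.08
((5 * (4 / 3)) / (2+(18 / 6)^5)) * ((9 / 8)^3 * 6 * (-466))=-169857 / 1568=-108.33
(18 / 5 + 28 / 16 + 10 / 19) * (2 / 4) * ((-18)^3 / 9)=-180873 / 95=-1903.93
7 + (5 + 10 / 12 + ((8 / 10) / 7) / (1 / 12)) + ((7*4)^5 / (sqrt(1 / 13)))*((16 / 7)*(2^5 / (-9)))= 2983 / 210-1258815488*sqrt(13) / 9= -504302628.94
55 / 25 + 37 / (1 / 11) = 2046 / 5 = 409.20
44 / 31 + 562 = 17466 / 31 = 563.42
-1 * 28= -28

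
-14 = -14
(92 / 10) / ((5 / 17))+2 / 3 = 2396 / 75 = 31.95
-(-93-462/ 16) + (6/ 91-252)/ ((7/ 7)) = -94683/ 728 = -130.06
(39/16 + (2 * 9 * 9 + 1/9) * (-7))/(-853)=163057/122832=1.33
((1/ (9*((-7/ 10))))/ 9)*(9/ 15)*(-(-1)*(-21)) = 2/ 9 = 0.22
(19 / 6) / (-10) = -19 / 60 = -0.32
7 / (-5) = -7 / 5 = -1.40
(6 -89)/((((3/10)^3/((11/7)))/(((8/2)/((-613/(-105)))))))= -18260000/5517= -3309.77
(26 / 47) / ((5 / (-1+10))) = 234 / 235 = 1.00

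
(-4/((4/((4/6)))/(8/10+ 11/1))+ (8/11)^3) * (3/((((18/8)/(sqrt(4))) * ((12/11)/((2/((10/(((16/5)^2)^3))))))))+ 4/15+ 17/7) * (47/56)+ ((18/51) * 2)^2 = -2634218342574882743/795162276562500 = -3312.81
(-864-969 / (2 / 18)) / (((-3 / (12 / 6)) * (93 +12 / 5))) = 3550 / 53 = 66.98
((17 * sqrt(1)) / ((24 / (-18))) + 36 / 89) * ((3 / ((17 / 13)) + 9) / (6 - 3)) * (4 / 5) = -56256 / 1513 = -37.18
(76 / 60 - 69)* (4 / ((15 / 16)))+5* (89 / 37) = -2305763 / 8325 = -276.97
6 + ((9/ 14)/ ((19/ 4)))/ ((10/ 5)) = 6.07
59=59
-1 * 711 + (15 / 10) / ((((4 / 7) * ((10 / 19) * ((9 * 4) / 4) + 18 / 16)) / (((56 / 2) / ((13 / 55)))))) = -230941 / 351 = -657.95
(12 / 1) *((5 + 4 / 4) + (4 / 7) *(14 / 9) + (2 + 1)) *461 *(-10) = -1641160 / 3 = -547053.33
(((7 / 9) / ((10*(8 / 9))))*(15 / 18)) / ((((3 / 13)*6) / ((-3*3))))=-91 / 192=-0.47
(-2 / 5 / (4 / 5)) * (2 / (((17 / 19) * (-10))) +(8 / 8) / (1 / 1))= -33 / 85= -0.39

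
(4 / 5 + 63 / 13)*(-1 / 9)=-367 / 585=-0.63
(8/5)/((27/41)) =2.43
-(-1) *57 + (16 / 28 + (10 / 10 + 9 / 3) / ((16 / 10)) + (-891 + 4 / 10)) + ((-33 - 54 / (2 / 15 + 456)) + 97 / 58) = -861.97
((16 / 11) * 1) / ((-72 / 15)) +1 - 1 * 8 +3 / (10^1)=-2311 / 330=-7.00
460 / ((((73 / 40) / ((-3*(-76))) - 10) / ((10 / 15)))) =-2796800 / 91127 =-30.69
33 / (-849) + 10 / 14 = 1338 / 1981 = 0.68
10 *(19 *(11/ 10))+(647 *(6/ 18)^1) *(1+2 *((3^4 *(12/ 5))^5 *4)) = 4490819422700396482/ 9375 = 479020738421375.62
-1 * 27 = -27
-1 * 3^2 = -9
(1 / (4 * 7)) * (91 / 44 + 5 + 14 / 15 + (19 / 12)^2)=83227 / 221760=0.38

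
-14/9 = -1.56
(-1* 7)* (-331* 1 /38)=2317 /38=60.97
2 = 2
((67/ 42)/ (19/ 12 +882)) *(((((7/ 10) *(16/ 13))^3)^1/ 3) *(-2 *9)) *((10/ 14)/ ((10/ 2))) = -0.00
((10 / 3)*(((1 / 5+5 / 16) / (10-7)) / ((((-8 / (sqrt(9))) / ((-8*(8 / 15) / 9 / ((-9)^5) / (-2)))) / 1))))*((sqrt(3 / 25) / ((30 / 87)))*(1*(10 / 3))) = 1189*sqrt(3) / 717445350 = 0.00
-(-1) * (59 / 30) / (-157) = -59 / 4710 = -0.01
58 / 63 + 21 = 1381 / 63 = 21.92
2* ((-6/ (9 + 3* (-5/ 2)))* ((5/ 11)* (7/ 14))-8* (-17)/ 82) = 676/ 451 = 1.50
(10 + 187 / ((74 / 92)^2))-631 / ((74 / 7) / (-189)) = 31706845 / 2738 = 11580.29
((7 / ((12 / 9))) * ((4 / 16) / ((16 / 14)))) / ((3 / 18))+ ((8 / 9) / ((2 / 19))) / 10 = 22277 / 2880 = 7.74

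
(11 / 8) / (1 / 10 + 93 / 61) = 3355 / 3964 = 0.85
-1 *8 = -8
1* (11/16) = 11/16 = 0.69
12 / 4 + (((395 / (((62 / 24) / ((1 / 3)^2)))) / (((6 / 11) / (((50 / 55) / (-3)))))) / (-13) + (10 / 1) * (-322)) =-34996277 / 10881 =-3216.27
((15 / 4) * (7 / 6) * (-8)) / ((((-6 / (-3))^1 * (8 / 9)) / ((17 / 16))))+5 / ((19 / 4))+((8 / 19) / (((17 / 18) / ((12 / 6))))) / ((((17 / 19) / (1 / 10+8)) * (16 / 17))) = -4667269 / 413440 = -11.29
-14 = -14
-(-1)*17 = 17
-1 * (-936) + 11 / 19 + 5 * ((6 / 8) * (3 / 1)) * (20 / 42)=250555 / 266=941.94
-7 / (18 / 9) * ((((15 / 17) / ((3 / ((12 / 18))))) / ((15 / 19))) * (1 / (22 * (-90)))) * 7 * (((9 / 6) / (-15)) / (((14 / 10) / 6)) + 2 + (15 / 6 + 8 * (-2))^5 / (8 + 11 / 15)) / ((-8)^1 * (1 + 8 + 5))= 28625193337 / 20318791680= 1.41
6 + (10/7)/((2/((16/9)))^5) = 2807738/413343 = 6.79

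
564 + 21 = 585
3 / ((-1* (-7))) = 3 / 7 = 0.43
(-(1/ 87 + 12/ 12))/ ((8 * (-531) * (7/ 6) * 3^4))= 22/ 8731233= 0.00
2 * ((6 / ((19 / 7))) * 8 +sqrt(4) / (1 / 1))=748 / 19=39.37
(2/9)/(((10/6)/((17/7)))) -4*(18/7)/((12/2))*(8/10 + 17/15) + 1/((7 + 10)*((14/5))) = -10601/3570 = -2.97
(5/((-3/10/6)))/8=-25/2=-12.50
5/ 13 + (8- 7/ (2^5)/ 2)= 6885/ 832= 8.28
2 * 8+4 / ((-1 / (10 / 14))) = 92 / 7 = 13.14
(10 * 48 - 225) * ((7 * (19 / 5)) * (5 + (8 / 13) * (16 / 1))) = 1309119 / 13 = 100701.46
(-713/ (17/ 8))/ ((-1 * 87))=5704/ 1479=3.86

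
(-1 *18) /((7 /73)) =-1314 /7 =-187.71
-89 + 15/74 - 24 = -8347/74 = -112.80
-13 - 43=-56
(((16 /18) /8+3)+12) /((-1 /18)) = -272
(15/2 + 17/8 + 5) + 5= 157/8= 19.62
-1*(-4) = 4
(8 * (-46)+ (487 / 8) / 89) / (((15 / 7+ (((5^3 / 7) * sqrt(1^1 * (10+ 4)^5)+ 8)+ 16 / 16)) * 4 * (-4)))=0.00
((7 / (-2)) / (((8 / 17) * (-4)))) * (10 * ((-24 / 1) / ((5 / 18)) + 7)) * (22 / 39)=-519673 / 624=-832.81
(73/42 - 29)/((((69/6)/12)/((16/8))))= -9160/161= -56.89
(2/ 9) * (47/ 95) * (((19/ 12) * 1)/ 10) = 47/ 2700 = 0.02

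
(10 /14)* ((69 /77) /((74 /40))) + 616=12291788 /19943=616.35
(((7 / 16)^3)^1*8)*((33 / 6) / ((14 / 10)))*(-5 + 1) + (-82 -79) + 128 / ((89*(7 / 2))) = -171.12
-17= -17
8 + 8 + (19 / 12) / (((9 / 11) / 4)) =641 / 27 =23.74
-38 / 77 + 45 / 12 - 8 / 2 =-0.74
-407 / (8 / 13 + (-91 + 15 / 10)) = 10582 / 2311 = 4.58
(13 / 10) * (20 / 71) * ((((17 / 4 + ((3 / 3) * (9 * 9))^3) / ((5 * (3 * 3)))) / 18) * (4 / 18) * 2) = 27635153 / 258795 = 106.78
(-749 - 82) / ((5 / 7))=-5817 / 5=-1163.40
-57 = -57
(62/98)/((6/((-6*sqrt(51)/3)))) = -31*sqrt(51)/147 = -1.51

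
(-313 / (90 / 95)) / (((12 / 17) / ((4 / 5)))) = -101099 / 270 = -374.44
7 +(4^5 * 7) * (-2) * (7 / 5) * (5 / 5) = -100317 / 5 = -20063.40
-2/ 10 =-1/ 5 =-0.20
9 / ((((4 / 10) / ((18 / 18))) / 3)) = 135 / 2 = 67.50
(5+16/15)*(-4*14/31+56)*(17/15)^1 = 173264/465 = 372.61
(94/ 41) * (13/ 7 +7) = 5828/ 287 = 20.31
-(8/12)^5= -32/243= -0.13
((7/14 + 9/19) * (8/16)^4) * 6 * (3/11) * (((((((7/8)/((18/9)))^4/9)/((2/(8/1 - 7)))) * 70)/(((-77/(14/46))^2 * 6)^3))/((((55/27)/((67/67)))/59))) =36689681/5057687576494517012922368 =0.00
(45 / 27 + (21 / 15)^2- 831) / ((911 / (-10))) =124106 / 13665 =9.08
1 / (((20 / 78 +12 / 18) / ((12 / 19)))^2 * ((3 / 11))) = 1859 / 1083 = 1.72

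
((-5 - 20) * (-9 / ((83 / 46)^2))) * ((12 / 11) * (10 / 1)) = 57132000 / 75779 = 753.93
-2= -2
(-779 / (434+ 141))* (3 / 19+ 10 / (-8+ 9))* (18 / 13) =-142434 / 7475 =-19.05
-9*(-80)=720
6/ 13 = 0.46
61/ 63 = 0.97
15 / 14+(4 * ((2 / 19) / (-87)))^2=40987031 / 38253726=1.07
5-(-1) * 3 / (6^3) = 361 / 72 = 5.01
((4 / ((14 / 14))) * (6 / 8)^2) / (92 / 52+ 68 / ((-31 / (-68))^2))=112437 / 16438876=0.01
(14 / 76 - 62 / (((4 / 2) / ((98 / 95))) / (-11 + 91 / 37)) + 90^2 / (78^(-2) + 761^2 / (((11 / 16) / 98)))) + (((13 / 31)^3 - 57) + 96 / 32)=253824307962999860858033 / 1157030970051640898990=219.38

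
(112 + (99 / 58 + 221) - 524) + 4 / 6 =-32821 / 174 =-188.63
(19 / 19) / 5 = 1 / 5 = 0.20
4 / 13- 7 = -87 / 13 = -6.69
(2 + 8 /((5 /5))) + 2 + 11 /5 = 71 /5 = 14.20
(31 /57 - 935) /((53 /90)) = -1597920 /1007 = -1586.81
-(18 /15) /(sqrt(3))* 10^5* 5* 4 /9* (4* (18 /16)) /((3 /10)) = -4000000* sqrt(3) /3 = -2309401.08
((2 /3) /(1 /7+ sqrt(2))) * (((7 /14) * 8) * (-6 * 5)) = 560 /97 - 3920 * sqrt(2) /97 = -51.38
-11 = -11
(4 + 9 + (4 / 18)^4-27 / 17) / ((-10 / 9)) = -636553 / 61965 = -10.27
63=63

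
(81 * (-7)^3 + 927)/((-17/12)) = 322272/17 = 18957.18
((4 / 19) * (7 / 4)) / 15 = 7 / 285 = 0.02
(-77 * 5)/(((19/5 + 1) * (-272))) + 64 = 419717/6528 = 64.29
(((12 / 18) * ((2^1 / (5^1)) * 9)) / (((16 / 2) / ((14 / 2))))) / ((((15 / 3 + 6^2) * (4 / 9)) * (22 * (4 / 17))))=3213 / 144320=0.02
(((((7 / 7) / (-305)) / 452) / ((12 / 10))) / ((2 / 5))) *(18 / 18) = -0.00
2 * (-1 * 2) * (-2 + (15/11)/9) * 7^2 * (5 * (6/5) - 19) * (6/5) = -310856/55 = -5651.93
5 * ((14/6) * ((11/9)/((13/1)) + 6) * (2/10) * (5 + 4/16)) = 34937/468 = 74.65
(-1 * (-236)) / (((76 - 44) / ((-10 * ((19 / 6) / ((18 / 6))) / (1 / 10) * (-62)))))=868775 / 18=48265.28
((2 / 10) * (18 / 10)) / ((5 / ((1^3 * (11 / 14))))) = 99 / 1750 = 0.06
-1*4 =-4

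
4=4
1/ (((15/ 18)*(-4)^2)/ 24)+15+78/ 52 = 183/ 10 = 18.30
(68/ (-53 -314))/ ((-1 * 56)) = 17/ 5138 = 0.00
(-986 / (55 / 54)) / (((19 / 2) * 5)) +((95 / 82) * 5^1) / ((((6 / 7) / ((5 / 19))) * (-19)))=-52632721 / 2570700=-20.47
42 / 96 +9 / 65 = 599 / 1040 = 0.58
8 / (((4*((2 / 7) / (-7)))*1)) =-49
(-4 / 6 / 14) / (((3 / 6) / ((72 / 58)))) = -24 / 203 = -0.12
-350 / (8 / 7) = -1225 / 4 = -306.25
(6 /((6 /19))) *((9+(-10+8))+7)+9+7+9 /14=3957 /14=282.64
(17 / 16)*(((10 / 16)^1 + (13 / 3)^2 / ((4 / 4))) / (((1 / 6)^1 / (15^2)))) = 27830.86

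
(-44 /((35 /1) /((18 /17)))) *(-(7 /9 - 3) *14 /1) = -704 /17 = -41.41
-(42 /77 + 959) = -959.55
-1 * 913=-913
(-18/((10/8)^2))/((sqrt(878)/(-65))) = 1872 *sqrt(878)/2195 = 25.27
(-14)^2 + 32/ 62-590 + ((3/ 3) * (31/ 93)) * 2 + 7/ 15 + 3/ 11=-2005478/ 5115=-392.08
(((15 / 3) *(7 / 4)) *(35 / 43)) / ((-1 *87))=-1225 / 14964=-0.08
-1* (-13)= 13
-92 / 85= -1.08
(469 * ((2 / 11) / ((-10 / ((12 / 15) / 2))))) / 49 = -134 / 1925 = -0.07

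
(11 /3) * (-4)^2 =176 /3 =58.67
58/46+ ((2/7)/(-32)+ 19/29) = 142469/74704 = 1.91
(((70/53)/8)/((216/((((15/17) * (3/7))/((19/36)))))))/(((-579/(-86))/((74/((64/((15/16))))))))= 596625/6766524416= 0.00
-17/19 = -0.89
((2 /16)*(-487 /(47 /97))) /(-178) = 47239 /66928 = 0.71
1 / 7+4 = 29 / 7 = 4.14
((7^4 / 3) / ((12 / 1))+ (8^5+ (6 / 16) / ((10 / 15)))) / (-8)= -4728277 / 1152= -4104.41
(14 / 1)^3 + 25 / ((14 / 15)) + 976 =52455 / 14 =3746.79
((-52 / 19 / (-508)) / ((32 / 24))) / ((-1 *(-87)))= 13 / 279908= 0.00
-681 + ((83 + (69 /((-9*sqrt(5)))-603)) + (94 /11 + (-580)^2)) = 3687283 /11-23*sqrt(5) /15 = 335204.12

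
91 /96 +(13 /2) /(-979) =88465 /93984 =0.94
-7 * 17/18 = -6.61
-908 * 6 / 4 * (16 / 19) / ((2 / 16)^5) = -714080256 / 19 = -37583171.37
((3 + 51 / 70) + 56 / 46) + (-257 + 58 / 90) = -728585 / 2898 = -251.41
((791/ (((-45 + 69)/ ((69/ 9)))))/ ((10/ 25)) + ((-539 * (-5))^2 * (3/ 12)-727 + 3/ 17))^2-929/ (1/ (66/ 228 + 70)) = 375358288934134096771/ 113861376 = 3296625265921.03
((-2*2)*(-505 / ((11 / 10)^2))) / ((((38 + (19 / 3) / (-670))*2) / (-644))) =-130738440000 / 9239681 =-14149.67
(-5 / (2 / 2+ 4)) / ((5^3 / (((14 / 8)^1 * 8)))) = -14 / 125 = -0.11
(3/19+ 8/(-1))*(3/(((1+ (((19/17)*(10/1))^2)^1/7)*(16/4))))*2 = -904281/1448674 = -0.62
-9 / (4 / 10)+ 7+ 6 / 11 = -329 / 22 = -14.95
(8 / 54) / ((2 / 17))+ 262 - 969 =-19055 / 27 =-705.74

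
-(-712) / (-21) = -712 / 21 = -33.90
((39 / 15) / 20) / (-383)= -13 / 38300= -0.00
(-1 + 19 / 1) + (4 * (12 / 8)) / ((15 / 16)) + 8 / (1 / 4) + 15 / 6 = 589 / 10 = 58.90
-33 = -33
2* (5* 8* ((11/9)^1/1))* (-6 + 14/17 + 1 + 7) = 14080/51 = 276.08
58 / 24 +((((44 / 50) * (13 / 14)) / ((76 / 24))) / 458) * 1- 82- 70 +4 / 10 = -1363097887 / 9137100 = -149.18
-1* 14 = -14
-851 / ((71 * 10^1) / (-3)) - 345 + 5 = -238847 / 710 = -336.40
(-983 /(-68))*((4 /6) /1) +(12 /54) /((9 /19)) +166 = 484997 /2754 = 176.11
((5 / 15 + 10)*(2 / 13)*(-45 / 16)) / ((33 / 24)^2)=-2.36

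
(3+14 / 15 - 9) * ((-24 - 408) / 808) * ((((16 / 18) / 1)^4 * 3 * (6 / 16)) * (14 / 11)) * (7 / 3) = 7626752 / 1349865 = 5.65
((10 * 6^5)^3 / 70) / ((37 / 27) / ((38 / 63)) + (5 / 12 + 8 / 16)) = 10720217648332800 / 5089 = 2106546993187.82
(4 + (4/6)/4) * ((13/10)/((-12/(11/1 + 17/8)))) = -2275/384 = -5.92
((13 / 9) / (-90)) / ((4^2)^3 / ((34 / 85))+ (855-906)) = -13 / 8253090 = -0.00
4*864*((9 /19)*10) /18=17280 /19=909.47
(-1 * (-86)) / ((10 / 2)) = 86 / 5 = 17.20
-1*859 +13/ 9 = -7718/ 9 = -857.56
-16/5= -3.20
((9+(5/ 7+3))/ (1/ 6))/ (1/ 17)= 9078/ 7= 1296.86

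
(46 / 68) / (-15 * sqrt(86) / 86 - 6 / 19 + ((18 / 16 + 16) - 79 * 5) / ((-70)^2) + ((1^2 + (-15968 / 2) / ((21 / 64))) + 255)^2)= 3875461783200000 * sqrt(86) / 11036536739679856020265590999676259 + 12879713173280452691950800 / 11036536739679856020265590999676259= 0.00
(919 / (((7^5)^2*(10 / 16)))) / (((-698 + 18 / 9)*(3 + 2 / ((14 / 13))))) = -919 / 596829847530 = -0.00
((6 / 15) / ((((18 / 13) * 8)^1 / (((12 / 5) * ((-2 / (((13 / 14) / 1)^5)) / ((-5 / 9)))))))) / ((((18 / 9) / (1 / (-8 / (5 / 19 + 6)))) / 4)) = -48000792 / 67832375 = -0.71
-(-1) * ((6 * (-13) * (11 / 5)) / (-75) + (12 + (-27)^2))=92911 / 125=743.29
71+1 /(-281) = 19950 /281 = 71.00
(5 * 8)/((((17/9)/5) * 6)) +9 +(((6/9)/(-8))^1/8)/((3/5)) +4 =30.63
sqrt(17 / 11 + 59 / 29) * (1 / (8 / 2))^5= sqrt(364298) / 326656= 0.00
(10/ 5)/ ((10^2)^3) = 1/ 500000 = 0.00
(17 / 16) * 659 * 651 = 7293153 / 16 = 455822.06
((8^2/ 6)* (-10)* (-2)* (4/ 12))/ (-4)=-160/ 9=-17.78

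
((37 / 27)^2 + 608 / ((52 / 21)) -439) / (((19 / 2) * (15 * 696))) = -907819 / 469964430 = -0.00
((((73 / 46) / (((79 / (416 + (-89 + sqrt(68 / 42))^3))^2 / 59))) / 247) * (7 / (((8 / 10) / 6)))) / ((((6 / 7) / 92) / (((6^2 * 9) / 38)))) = 297908149516121776035 / 205023091- 73434860310458790 * sqrt(714) / 15771007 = 1328626312176.26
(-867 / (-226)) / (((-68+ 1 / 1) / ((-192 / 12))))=6936 / 7571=0.92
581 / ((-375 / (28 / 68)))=-4067 / 6375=-0.64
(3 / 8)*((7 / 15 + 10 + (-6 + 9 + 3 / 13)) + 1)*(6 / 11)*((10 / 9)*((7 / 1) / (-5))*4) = -40124 / 2145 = -18.71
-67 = -67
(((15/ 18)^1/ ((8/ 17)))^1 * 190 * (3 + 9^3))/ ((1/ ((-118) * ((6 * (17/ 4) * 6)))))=-4446474525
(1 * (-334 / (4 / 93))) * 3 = -46593 / 2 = -23296.50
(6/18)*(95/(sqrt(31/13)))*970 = 92150*sqrt(403)/93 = 19891.38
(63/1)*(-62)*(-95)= 371070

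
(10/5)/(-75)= -2/75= -0.03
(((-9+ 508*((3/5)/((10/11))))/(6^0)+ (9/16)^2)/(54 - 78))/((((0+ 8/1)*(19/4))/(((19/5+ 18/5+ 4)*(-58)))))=60616293/256000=236.78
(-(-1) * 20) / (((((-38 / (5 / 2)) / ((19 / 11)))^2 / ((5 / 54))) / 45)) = 3125 / 2904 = 1.08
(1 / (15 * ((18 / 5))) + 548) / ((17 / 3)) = 29593 / 306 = 96.71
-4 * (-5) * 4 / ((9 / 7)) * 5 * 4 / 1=11200 / 9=1244.44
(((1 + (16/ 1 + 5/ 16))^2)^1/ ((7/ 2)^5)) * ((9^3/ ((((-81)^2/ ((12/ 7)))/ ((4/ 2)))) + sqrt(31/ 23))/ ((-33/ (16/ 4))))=-76729 * sqrt(713)/ 25513026 - 306916/ 11647251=-0.11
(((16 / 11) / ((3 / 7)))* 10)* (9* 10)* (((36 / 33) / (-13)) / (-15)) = 17.09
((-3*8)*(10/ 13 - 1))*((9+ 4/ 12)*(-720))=-483840/ 13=-37218.46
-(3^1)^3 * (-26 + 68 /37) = 24138 /37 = 652.38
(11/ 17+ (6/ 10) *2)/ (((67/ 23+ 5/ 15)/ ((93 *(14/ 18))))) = 111941/ 2720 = 41.15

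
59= 59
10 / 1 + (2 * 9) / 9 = 12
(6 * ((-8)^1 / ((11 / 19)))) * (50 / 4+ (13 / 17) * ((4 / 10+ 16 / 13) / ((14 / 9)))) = -656184 / 595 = -1102.83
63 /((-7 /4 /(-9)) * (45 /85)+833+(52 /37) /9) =1426572 /18868319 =0.08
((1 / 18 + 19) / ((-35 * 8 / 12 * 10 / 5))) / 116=-49 / 13920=-0.00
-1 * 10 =-10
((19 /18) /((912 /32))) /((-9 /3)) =-1 /81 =-0.01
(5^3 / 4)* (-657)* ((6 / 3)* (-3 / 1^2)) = 246375 / 2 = 123187.50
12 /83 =0.14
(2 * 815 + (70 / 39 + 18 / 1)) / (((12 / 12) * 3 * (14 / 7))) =32171 / 117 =274.97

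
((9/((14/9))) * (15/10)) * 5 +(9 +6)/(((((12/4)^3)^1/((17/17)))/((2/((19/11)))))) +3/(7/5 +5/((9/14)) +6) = 144653515/3270204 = 44.23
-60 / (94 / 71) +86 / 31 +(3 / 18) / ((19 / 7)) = -7056433 / 166098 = -42.48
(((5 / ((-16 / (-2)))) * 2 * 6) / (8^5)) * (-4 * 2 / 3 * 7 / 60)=-7 / 98304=-0.00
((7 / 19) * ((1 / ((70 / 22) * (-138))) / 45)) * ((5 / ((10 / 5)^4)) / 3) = -11 / 5663520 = -0.00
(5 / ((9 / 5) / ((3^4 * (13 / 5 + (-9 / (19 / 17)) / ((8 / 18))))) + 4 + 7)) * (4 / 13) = 1061460 / 7588451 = 0.14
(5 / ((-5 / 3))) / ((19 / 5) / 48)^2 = -172800 / 361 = -478.67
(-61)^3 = -226981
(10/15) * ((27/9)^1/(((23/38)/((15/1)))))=1140/23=49.57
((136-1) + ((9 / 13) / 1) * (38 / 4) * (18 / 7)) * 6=82944 / 91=911.47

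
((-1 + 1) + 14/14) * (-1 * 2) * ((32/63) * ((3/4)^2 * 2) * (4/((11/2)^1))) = -64/77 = -0.83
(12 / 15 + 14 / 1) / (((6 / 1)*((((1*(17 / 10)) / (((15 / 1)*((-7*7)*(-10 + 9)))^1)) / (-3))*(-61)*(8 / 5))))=135975 / 4148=32.78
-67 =-67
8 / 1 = 8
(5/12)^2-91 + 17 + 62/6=-9143/144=-63.49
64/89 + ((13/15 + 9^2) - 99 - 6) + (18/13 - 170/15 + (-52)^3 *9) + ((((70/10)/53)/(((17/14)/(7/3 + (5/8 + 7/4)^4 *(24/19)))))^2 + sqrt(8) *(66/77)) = -3505352447165795008127/2769972039843840 + 12 *sqrt(2)/7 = -1265480.55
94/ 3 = 31.33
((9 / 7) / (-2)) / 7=-9 / 98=-0.09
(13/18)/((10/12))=13/15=0.87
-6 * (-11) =66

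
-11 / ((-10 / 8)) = 44 / 5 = 8.80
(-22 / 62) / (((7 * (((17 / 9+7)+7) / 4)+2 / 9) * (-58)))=198 / 907091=0.00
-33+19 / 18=-575 / 18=-31.94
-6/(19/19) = -6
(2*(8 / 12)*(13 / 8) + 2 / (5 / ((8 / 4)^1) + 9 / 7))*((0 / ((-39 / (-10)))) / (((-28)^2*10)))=0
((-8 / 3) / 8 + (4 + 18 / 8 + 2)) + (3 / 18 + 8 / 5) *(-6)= -2.68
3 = 3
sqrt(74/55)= sqrt(4070)/55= 1.16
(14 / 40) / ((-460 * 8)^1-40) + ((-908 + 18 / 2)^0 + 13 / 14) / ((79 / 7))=1003847 / 5877600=0.17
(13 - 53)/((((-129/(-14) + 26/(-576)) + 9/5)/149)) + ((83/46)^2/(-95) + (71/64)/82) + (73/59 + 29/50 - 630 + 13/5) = -10055943146640312329/8602575670275200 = -1168.95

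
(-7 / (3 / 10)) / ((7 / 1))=-10 / 3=-3.33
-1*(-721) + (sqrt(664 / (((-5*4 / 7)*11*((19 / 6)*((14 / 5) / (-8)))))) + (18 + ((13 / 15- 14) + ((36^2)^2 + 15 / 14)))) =4*sqrt(52041) / 209 + 352872017 / 210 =1680347.30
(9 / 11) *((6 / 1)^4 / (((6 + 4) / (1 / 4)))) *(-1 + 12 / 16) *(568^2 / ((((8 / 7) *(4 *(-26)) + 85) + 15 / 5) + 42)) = -137195856 / 715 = -191882.32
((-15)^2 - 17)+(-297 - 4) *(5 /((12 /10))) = -6277 /6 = -1046.17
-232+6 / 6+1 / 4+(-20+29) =-887 / 4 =-221.75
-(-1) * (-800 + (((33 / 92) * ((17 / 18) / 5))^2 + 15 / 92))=-6092803031 / 7617600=-799.83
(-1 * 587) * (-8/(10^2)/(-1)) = -1174/25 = -46.96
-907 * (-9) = 8163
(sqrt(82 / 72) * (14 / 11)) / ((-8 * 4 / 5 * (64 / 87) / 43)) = -43645 * sqrt(41) / 22528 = -12.41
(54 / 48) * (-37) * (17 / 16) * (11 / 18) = -6919 / 256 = -27.03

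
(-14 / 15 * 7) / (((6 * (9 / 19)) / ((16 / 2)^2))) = -59584 / 405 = -147.12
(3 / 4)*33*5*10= 2475 / 2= 1237.50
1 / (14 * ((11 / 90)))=45 / 77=0.58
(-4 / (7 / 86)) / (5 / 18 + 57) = -6192 / 7217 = -0.86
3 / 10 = 0.30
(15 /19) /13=15 /247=0.06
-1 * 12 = -12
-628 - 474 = -1102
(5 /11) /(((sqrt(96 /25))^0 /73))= 365 /11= 33.18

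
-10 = -10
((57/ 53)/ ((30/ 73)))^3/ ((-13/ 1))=-2668267603/ 1935401000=-1.38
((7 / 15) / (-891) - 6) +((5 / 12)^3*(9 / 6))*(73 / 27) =-3254447 / 570240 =-5.71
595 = 595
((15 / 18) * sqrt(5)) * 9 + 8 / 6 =4 / 3 + 15 * sqrt(5) / 2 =18.10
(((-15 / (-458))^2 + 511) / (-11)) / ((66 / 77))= -750327403 / 13844424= -54.20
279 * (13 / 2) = 3627 / 2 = 1813.50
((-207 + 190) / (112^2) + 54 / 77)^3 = 900896901690941 / 2627157993979904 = 0.34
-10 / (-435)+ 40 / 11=3502 / 957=3.66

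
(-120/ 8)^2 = 225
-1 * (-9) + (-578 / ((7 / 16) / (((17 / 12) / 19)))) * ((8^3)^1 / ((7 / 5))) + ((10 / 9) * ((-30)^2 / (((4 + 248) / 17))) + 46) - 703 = -306719062 / 8379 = -36605.69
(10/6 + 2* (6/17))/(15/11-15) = -1331/7650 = -0.17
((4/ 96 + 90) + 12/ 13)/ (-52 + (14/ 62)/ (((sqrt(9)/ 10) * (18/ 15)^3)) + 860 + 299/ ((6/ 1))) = 23754897/ 224131778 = 0.11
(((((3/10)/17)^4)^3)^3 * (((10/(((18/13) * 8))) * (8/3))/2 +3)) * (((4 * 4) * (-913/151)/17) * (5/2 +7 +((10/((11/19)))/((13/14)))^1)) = -0.00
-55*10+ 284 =-266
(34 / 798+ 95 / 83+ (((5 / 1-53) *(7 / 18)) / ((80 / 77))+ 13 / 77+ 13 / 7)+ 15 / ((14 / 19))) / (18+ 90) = 1134073 / 21857220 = 0.05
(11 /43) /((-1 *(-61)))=11 /2623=0.00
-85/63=-1.35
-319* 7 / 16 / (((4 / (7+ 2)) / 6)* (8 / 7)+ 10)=-422037 / 30496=-13.84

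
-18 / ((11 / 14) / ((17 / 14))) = -306 / 11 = -27.82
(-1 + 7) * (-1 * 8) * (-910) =43680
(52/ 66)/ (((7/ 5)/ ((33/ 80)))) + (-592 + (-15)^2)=-20539/ 56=-366.77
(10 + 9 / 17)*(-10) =-1790 / 17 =-105.29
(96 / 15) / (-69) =-32 / 345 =-0.09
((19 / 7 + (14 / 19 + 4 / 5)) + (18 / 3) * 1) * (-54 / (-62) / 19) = 184059 / 391685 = 0.47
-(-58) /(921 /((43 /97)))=2494 /89337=0.03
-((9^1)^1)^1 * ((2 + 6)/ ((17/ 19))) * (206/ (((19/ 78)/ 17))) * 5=-5784480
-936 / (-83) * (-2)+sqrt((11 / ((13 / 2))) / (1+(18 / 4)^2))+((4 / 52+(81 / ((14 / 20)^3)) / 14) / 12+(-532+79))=-14740201093 / 31088148+2 * sqrt(24310) / 1105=-473.86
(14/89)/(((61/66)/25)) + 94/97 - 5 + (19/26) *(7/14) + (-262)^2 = 68644.59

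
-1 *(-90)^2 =-8100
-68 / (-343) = 68 / 343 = 0.20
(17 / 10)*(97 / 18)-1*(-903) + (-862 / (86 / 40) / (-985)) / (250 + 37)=399173141093 / 437611860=912.16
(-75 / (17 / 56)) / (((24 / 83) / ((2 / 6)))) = -14525 / 51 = -284.80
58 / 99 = 0.59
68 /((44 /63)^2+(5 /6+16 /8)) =539784 /26363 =20.48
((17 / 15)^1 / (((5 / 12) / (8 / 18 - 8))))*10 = -9248 / 45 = -205.51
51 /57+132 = 2525 /19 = 132.89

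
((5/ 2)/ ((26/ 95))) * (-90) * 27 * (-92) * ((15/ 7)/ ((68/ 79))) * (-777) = -1745979148125/ 442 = -3950179068.16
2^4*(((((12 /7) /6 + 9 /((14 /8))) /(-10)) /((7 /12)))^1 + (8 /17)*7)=157504 /4165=37.82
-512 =-512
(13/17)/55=13/935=0.01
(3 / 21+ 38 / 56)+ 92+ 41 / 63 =93.47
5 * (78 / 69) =130 / 23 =5.65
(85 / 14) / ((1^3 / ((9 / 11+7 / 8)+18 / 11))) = 24905 / 1232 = 20.22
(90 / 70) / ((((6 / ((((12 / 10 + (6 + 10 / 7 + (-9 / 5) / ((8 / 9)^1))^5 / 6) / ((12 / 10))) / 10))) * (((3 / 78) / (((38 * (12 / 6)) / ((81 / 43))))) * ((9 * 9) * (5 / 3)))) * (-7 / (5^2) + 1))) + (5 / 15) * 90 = 101413992478751620453 / 569102811217920000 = 178.20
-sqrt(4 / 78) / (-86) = sqrt(78) / 3354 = 0.00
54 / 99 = 6 / 11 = 0.55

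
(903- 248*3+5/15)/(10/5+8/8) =478/9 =53.11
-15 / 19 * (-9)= 135 / 19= 7.11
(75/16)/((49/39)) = 2925/784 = 3.73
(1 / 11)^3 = 1 / 1331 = 0.00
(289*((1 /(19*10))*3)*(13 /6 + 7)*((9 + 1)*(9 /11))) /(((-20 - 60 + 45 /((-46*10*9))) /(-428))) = 15061320 /8227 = 1830.72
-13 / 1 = -13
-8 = -8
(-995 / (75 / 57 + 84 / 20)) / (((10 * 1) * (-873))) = 18905 / 914904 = 0.02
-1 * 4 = -4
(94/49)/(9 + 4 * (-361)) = -94/70315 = -0.00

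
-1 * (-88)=88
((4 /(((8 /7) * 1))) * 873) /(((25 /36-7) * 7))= -15714 /227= -69.22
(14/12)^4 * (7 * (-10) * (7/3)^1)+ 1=-586301/1944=-301.60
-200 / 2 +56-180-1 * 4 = -228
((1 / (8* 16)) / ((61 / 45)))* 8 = 45 / 976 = 0.05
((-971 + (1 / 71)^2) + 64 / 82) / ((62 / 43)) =-4311306807 / 6407111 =-672.89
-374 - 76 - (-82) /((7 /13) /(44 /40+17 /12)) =-14017 /210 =-66.75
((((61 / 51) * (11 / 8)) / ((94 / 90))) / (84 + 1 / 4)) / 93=3355 / 16694306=0.00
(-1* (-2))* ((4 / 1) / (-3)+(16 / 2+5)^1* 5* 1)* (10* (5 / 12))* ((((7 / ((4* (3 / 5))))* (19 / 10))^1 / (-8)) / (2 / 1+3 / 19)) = -12066425 / 70848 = -170.31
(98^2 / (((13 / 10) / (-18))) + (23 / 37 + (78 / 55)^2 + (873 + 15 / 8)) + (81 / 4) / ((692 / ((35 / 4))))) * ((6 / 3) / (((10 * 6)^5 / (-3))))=2128147100058437 / 2087860769280000000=0.00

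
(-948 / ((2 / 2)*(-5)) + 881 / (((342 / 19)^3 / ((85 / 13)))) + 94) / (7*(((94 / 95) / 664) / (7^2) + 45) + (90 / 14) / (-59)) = 10037619614059 / 11106447688206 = 0.90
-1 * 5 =-5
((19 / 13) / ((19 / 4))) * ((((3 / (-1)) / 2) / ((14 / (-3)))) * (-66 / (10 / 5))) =-297 / 91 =-3.26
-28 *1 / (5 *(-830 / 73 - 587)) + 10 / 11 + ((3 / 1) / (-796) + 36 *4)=25193472329 / 173850380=144.91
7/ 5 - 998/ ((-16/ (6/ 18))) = 2663/ 120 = 22.19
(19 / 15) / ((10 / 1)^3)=0.00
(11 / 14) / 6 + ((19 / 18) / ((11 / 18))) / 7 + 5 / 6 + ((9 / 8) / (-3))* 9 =-1333 / 616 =-2.16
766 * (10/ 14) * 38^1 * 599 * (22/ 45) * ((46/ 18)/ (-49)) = -8822460152/ 27783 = -317548.87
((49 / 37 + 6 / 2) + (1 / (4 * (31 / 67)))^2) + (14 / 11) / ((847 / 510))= 4075832983 / 757221872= 5.38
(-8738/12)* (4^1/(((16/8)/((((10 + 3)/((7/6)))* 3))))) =-340782/7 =-48683.14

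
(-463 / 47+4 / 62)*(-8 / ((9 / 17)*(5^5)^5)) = 646408 / 1302659511566162109375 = 0.00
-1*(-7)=7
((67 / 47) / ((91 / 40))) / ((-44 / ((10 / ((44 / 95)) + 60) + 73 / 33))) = -1852885 / 1552551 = -1.19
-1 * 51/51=-1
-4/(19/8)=-32/19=-1.68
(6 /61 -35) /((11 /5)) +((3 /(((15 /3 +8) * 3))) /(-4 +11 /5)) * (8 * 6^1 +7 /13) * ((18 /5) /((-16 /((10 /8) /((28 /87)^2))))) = -29109826595 /2844954112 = -10.23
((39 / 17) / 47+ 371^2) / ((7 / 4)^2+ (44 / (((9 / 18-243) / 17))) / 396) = 7680667828320 / 170459459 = 45058.62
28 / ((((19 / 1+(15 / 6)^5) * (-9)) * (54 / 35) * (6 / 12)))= -31360 / 907119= -0.03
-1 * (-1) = 1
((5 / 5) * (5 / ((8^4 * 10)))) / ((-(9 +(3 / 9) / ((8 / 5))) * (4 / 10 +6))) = -15 / 7241728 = -0.00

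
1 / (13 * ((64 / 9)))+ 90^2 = 6739209 / 832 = 8100.01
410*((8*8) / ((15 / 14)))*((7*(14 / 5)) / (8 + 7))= 7200256 / 225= 32001.14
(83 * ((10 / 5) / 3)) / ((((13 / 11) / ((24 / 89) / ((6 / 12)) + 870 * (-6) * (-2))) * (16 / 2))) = 70697242 / 1157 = 61103.93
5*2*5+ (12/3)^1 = 54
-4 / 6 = -2 / 3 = -0.67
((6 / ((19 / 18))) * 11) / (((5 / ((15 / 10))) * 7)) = 1782 / 665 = 2.68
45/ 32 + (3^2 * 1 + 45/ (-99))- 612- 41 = -226353/ 352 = -643.05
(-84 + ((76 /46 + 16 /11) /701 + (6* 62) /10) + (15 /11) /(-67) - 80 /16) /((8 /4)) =-25.91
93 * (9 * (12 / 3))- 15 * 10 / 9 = 9994 / 3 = 3331.33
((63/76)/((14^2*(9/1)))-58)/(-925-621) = 0.04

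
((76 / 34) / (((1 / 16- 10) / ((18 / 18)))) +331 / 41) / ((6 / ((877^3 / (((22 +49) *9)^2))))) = 586679222068745 / 271508149098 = 2160.82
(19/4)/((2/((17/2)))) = 20.19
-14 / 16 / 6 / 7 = -1 / 48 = -0.02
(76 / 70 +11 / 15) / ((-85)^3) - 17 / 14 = -22371751 / 18423750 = -1.21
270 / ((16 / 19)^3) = 925965 / 2048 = 452.13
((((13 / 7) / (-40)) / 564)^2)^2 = 28561 / 621940074454056960000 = 0.00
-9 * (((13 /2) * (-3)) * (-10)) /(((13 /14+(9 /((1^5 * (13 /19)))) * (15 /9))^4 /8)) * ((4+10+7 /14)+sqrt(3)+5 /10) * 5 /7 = -165050134704000 /299195929992961 - 11003342313600 * sqrt(3) /299195929992961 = -0.62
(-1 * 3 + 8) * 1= 5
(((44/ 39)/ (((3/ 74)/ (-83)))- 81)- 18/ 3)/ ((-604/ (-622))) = -87212797/ 35334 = -2468.24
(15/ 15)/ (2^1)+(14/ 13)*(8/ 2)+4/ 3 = 479/ 78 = 6.14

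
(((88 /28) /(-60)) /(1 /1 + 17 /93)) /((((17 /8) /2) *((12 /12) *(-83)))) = 0.00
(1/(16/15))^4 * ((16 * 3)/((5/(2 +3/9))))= 70875/4096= 17.30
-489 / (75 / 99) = -16137 / 25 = -645.48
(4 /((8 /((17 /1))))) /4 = 17 /8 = 2.12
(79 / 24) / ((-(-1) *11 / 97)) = 29.03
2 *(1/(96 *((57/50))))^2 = 625/3742848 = 0.00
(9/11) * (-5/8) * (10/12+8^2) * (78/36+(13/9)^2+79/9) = -4105895/9504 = -432.02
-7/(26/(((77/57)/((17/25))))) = -13475/25194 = -0.53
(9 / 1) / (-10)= -9 / 10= -0.90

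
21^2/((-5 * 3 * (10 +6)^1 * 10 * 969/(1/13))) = -49/3359200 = -0.00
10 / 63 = 0.16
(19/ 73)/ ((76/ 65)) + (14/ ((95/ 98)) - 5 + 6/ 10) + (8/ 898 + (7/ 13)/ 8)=3348771447/ 323836760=10.34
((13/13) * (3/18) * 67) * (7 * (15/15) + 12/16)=2077/24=86.54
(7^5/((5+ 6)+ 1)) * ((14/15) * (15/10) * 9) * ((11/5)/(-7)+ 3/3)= 302526/25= 12101.04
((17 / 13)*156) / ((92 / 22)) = 1122 / 23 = 48.78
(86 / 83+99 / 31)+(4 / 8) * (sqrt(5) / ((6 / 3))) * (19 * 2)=10883 / 2573+19 * sqrt(5) / 2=25.47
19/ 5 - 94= -451/ 5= -90.20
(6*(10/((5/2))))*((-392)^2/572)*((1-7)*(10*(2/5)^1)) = -22127616/143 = -154738.57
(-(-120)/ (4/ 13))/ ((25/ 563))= 8782.80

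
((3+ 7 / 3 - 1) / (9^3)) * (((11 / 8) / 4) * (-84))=-1001 / 5832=-0.17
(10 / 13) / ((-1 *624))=-5 / 4056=-0.00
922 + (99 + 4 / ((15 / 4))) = 15331 / 15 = 1022.07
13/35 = 0.37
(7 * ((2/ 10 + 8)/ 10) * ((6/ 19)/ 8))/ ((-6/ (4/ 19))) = -287/ 36100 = -0.01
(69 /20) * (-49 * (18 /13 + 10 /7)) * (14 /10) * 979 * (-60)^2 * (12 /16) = -22878713088 /13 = -1759901006.77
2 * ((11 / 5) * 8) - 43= -39 / 5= -7.80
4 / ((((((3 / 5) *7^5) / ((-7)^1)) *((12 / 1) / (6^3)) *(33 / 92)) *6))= -1840 / 79233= -0.02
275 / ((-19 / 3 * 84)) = -275 / 532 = -0.52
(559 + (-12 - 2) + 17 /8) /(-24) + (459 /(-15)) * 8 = -85631 /320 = -267.60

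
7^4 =2401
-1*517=-517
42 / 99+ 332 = 10970 / 33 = 332.42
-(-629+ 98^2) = -8975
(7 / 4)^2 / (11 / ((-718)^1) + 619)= 0.00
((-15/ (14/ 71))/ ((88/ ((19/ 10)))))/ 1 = -4047/ 2464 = -1.64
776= 776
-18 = -18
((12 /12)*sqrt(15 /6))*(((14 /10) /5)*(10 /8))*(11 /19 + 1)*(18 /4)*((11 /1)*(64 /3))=5544*sqrt(10) /19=922.72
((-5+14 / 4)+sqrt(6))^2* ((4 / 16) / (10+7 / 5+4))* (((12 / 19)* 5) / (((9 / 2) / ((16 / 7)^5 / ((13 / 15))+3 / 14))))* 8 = 1577545950 / 29059303-6310183800* sqrt(6) / 319652333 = 5.93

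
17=17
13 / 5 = 2.60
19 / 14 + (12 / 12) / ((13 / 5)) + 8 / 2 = 1045 / 182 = 5.74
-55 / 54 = -1.02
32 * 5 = 160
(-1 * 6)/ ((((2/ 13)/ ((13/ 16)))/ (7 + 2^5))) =-19773/ 16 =-1235.81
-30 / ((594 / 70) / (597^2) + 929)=-20790525 / 643813274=-0.03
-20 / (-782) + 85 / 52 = 33755 / 20332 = 1.66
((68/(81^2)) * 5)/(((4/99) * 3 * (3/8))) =7480/6561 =1.14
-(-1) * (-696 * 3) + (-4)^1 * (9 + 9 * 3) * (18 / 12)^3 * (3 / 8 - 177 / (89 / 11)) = 2976759 / 356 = 8361.68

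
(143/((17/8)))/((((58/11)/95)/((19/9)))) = 2559.63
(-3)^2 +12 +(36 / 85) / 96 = 14283 / 680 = 21.00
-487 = -487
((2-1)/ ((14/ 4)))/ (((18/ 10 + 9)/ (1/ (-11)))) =-5/ 2079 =-0.00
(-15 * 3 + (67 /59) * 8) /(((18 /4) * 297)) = -0.03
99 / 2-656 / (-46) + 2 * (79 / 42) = 65227 / 966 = 67.52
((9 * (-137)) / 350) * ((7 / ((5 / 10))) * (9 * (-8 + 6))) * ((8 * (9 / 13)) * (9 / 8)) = 1797714 / 325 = 5531.43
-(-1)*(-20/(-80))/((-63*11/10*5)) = -1/1386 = -0.00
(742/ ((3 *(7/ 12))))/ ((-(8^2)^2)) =-0.10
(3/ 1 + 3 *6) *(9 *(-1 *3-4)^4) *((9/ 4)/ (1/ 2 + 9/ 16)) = 16336404/ 17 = 960964.94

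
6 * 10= 60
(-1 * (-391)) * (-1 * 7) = -2737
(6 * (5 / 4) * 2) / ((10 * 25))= 3 / 50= 0.06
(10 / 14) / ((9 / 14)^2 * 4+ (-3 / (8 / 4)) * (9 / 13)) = 910 / 783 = 1.16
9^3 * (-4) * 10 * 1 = -29160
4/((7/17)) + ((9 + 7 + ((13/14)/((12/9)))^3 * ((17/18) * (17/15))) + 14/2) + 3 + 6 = 73891893/1756160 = 42.08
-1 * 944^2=-891136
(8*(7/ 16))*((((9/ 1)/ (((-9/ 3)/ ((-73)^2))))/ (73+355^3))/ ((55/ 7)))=-0.00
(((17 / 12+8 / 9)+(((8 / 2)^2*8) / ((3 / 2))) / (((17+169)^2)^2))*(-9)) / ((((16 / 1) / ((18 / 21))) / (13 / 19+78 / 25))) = -7873234525 / 1861818336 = -4.23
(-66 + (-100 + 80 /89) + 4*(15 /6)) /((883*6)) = -6902 /235761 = -0.03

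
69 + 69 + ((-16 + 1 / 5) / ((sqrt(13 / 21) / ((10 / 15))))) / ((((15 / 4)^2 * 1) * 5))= 138 - 2528 * sqrt(273) / 219375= 137.81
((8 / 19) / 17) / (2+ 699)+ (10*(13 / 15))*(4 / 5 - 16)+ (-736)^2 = 1839339089392 / 3396345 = 541564.27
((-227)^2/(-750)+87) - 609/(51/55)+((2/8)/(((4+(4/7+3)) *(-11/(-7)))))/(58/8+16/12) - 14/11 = -639.74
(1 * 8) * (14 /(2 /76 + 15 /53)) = 32224 /89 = 362.07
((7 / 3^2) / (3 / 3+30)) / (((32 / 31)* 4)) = 7 / 1152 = 0.01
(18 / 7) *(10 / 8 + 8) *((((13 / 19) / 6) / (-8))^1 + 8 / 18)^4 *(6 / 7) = 71008048214917 / 101694317985792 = 0.70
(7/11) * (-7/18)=-49/198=-0.25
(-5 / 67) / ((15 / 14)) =-14 / 201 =-0.07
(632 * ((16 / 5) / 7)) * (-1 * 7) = -2022.40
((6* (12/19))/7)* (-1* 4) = -288/133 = -2.17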